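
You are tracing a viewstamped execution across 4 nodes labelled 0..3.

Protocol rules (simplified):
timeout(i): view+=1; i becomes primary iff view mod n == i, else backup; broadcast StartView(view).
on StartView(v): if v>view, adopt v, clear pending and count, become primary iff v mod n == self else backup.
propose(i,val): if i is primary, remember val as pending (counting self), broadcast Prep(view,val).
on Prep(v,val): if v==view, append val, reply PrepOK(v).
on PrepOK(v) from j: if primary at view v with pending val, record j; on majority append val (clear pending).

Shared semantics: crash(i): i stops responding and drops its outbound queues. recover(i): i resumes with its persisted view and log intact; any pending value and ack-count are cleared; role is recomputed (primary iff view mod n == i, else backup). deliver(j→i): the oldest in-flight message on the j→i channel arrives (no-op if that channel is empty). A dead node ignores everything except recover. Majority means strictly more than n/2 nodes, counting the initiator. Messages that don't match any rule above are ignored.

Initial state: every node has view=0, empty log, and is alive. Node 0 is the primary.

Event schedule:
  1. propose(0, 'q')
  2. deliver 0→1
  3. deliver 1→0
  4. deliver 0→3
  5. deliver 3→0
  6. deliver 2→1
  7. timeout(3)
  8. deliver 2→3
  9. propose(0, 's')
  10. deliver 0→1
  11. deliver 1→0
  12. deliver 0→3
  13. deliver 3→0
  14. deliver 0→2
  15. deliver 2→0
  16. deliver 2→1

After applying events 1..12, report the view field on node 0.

1. propose(0,'q'):  nop
2. deliver 0→1:  <1:back v0 q>
3. deliver 1→0:  nop
4. deliver 0→3:  <3:back v0 q>
5. deliver 3→0:  <0:prim v0 q>
6. deliver 2→1:  nop
7. timeout(3):  <3:back v1 q>
8. deliver 2→3:  nop
9. propose(0,'s'):  nop
10. deliver 0→1:  <1:back v0 q,s>
11. deliver 1→0:  nop
12. deliver 0→3:  nop

0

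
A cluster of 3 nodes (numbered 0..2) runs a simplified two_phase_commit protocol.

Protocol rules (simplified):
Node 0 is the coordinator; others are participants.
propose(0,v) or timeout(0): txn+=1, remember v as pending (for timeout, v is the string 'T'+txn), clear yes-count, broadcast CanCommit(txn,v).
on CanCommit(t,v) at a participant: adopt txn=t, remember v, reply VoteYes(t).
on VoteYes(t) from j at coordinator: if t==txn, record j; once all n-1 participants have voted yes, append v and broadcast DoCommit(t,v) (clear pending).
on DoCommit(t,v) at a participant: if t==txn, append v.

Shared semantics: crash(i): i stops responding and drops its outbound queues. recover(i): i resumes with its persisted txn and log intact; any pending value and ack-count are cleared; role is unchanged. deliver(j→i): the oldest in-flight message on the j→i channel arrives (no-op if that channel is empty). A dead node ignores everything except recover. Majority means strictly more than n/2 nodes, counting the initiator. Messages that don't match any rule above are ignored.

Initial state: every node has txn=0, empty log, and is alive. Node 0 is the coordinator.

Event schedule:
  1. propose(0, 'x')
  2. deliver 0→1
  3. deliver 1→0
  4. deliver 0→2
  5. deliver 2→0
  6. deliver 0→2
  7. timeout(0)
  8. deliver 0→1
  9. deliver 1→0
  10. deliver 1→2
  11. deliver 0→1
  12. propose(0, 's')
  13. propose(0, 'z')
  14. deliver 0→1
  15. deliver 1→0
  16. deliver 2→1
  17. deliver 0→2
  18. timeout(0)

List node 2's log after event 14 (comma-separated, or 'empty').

1. propose(0,'x'):  <0:coor t1 ->
2. deliver 0→1:  <1:part t1 ->
3. deliver 1→0:  nop
4. deliver 0→2:  <2:part t1 ->
5. deliver 2→0:  <0:coor t1 x>
6. deliver 0→2:  <2:part t1 x>
7. timeout(0):  <0:coor t2 x>
8. deliver 0→1:  <1:part t1 x>
9. deliver 1→0:  nop
10. deliver 1→2:  nop
11. deliver 0→1:  <1:part t2 x>
12. propose(0,'s'):  <0:coor t3 x>
13. propose(0,'z'):  <0:coor t4 x>
14. deliver 0→1:  <1:part t3 x>

x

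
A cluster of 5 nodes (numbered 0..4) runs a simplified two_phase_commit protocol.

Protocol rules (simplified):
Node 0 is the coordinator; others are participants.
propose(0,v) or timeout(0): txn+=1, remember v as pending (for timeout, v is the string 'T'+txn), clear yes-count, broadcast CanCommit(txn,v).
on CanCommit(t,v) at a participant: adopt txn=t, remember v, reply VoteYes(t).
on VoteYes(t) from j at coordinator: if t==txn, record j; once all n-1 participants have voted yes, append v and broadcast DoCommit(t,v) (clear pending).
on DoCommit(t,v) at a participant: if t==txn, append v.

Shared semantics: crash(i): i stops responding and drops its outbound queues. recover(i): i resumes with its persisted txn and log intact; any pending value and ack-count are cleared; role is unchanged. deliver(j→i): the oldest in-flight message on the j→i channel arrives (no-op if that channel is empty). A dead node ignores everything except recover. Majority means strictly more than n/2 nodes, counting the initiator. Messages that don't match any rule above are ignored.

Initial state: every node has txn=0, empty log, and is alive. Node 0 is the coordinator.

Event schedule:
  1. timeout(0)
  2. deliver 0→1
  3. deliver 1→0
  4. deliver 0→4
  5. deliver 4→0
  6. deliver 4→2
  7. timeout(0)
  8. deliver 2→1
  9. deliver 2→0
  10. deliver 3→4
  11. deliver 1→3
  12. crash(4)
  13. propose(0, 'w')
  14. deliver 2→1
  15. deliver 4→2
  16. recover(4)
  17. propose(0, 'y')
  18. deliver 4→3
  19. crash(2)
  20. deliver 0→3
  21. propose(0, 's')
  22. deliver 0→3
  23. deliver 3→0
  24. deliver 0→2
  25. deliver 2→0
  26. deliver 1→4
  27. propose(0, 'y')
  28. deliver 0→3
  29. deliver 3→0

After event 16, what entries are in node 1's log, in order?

empty

step 1 timeout(0): 0={coor,t=1,log=-}
step 2 deliver 0→1: 1={part,t=1,log=-}
step 3 deliver 1→0: —
step 4 deliver 0→4: 4={part,t=1,log=-}
step 5 deliver 4→0: —
step 6 deliver 4→2: —
step 7 timeout(0): 0={coor,t=2,log=-}
step 8 deliver 2→1: —
step 9 deliver 2→0: —
step 10 deliver 3→4: —
step 11 deliver 1→3: —
step 12 crash(4): 4={✗part,t=1,log=-}
step 13 propose(0,'w'): 0={coor,t=3,log=-}
step 14 deliver 2→1: —
step 15 deliver 4→2: —
step 16 recover(4): 4={part,t=1,log=-}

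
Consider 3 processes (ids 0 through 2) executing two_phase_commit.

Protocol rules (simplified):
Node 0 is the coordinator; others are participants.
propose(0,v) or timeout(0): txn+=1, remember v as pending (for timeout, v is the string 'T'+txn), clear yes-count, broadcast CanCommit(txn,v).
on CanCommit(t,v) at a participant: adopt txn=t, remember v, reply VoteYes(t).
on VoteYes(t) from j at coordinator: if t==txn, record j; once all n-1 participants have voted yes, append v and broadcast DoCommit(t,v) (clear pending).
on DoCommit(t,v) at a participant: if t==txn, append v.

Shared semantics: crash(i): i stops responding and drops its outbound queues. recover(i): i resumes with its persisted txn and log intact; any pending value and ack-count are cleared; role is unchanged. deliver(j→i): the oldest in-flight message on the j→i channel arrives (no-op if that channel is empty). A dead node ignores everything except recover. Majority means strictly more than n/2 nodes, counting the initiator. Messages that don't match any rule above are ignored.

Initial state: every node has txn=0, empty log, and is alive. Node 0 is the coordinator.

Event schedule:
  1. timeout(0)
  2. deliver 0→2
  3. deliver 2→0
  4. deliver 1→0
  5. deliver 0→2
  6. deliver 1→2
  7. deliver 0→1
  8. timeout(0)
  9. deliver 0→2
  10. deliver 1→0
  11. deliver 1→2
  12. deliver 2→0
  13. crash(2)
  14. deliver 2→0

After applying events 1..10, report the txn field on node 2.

2

e1 timeout(0): 0[coor,t=1,-]
e2 deliver 0→2: 2[part,t=1,-]
e3 deliver 2→0: ·
e4 deliver 1→0: ·
e5 deliver 0→2: ·
e6 deliver 1→2: ·
e7 deliver 0→1: 1[part,t=1,-]
e8 timeout(0): 0[coor,t=2,-]
e9 deliver 0→2: 2[part,t=2,-]
e10 deliver 1→0: ·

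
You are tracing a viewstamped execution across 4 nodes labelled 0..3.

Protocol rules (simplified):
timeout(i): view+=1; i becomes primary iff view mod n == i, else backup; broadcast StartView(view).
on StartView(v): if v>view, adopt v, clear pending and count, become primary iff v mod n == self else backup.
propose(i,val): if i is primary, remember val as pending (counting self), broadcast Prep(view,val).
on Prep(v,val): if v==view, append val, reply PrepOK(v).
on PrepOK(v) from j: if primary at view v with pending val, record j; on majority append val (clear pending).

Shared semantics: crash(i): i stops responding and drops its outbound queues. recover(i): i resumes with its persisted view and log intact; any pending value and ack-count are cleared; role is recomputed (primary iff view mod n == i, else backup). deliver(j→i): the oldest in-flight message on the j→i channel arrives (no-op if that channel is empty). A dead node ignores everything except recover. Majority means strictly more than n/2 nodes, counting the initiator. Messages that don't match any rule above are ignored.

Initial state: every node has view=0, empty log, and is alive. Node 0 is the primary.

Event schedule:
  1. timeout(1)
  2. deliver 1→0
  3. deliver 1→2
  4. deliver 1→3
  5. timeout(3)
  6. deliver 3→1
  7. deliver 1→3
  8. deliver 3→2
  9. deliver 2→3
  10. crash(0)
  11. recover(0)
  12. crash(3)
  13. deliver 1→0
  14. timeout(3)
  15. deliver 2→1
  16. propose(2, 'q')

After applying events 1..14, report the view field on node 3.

after 1 — timeout(1): n1:prim/v1/[-]
after 2 — deliver 1→0: n0:back/v1/[-]
after 3 — deliver 1→2: n2:back/v1/[-]
after 4 — deliver 1→3: n3:back/v1/[-]
after 5 — timeout(3): n3:back/v2/[-]
after 6 — deliver 3→1: n1:back/v2/[-]
after 7 — deliver 1→3: ·
after 8 — deliver 3→2: n2:prim/v2/[-]
after 9 — deliver 2→3: ·
after 10 — crash(0): n0:✗back/v1/[-]
after 11 — recover(0): n0:back/v1/[-]
after 12 — crash(3): n3:✗back/v2/[-]
after 13 — deliver 1→0: ·
after 14 — timeout(3): ·

2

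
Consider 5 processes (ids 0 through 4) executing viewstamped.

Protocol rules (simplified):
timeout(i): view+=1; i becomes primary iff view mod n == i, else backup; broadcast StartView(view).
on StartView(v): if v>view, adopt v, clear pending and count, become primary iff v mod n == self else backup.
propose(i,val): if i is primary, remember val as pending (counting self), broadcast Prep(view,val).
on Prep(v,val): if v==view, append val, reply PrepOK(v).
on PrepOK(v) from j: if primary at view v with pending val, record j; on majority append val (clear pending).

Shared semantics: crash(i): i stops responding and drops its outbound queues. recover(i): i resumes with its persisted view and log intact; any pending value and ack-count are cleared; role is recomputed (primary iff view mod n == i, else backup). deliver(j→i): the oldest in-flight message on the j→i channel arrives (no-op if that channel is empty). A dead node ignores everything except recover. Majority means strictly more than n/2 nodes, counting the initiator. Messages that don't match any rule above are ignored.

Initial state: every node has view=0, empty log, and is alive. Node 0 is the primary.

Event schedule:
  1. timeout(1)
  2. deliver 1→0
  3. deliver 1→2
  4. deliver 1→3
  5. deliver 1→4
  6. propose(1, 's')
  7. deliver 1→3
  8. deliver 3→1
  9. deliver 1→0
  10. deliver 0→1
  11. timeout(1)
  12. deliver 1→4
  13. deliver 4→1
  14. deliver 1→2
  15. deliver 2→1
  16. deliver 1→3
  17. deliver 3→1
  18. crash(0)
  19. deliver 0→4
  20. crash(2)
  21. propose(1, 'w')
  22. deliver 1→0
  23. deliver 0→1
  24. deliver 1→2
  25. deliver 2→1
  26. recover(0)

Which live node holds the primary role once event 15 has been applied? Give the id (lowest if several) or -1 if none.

-1

e1 timeout(1): 1[prim,v=1,-]
e2 deliver 1→0: 0[back,v=1,-]
e3 deliver 1→2: 2[back,v=1,-]
e4 deliver 1→3: 3[back,v=1,-]
e5 deliver 1→4: 4[back,v=1,-]
e6 propose(1,'s'): ·
e7 deliver 1→3: 3[back,v=1,s]
e8 deliver 3→1: ·
e9 deliver 1→0: 0[back,v=1,s]
e10 deliver 0→1: 1[prim,v=1,s]
e11 timeout(1): 1[back,v=2,s]
e12 deliver 1→4: 4[back,v=1,s]
e13 deliver 4→1: ·
e14 deliver 1→2: 2[back,v=1,s]
e15 deliver 2→1: ·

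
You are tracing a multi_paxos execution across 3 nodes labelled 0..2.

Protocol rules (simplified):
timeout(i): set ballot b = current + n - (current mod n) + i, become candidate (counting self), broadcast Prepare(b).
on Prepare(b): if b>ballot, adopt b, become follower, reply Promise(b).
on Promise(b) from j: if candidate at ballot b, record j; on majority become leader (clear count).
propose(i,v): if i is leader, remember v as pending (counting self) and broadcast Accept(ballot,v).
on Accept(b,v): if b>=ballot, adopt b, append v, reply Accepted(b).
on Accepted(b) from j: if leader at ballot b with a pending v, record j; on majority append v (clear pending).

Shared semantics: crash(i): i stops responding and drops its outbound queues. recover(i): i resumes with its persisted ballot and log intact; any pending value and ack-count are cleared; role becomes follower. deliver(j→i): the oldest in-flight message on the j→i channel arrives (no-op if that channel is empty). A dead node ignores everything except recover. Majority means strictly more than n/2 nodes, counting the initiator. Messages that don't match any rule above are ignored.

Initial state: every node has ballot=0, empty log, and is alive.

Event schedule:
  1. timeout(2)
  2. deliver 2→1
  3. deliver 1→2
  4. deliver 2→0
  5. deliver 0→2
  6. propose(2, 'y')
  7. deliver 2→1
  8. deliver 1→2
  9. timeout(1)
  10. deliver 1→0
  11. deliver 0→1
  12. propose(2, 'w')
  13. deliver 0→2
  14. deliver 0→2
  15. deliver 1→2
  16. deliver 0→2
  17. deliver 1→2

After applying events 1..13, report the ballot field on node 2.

after 1 — timeout(2): n2:cand/b5/[-]
after 2 — deliver 2→1: n1:foll/b5/[-]
after 3 — deliver 1→2: n2:lead/b5/[-]
after 4 — deliver 2→0: n0:foll/b5/[-]
after 5 — deliver 0→2: ·
after 6 — propose(2,'y'): ·
after 7 — deliver 2→1: n1:foll/b5/[y]
after 8 — deliver 1→2: n2:lead/b5/[y]
after 9 — timeout(1): n1:cand/b7/[y]
after 10 — deliver 1→0: n0:foll/b7/[-]
after 11 — deliver 0→1: n1:lead/b7/[y]
after 12 — propose(2,'w'): ·
after 13 — deliver 0→2: ·

5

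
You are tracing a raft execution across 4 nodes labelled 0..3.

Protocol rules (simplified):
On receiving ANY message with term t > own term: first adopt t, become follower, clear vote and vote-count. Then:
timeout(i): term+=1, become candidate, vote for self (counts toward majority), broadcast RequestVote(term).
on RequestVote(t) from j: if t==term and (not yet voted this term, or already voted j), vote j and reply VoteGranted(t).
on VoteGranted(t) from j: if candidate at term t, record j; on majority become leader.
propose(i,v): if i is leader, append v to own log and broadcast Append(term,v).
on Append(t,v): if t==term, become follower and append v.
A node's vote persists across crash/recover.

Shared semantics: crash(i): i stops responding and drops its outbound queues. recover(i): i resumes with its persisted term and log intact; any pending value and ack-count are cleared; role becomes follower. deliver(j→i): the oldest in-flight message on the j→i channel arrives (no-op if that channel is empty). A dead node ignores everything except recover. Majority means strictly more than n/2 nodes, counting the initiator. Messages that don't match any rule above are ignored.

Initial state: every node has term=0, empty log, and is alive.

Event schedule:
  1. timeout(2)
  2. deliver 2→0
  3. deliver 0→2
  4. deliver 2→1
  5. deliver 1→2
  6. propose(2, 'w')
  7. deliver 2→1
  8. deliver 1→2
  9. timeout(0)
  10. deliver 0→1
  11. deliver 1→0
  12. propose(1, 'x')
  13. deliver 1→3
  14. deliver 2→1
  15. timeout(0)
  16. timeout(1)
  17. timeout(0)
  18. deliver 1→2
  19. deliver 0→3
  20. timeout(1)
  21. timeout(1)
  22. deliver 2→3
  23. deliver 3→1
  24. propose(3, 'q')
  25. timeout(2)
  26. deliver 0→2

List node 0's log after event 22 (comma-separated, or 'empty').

step 1 timeout(2): 2={cand,t=1,log=-}
step 2 deliver 2→0: 0={foll,t=1,log=-}
step 3 deliver 0→2: —
step 4 deliver 2→1: 1={foll,t=1,log=-}
step 5 deliver 1→2: 2={lead,t=1,log=-}
step 6 propose(2,'w'): 2={lead,t=1,log=w}
step 7 deliver 2→1: 1={foll,t=1,log=w}
step 8 deliver 1→2: —
step 9 timeout(0): 0={cand,t=2,log=-}
step 10 deliver 0→1: 1={foll,t=2,log=w}
step 11 deliver 1→0: —
step 12 propose(1,'x'): —
step 13 deliver 1→3: —
step 14 deliver 2→1: —
step 15 timeout(0): 0={cand,t=3,log=-}
step 16 timeout(1): 1={cand,t=3,log=w}
step 17 timeout(0): 0={cand,t=4,log=-}
step 18 deliver 1→2: 2={foll,t=3,log=w}
step 19 deliver 0→3: 3={foll,t=2,log=-}
step 20 timeout(1): 1={cand,t=4,log=w}
step 21 timeout(1): 1={cand,t=5,log=w}
step 22 deliver 2→3: —

empty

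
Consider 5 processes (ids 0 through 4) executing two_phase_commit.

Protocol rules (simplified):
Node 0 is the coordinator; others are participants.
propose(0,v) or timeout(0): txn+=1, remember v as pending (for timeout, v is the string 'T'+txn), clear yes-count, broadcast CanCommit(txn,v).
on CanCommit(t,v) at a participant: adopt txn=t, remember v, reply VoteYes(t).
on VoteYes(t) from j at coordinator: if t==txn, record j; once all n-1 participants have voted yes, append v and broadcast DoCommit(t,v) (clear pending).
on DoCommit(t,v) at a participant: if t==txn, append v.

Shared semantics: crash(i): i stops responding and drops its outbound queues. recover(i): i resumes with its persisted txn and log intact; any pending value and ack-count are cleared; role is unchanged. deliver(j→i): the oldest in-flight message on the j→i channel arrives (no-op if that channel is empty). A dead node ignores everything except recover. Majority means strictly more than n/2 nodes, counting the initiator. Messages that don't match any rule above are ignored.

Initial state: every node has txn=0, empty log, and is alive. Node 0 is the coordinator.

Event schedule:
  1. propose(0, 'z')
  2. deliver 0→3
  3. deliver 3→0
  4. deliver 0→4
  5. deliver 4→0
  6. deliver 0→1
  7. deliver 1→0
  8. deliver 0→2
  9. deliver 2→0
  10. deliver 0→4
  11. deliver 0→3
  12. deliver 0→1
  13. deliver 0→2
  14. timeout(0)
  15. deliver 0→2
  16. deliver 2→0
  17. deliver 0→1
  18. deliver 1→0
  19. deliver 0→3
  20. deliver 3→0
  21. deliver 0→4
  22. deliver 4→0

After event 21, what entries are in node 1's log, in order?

z

1. propose(0,'z'):  <0:coor t1 ->
2. deliver 0→3:  <3:part t1 ->
3. deliver 3→0:  nop
4. deliver 0→4:  <4:part t1 ->
5. deliver 4→0:  nop
6. deliver 0→1:  <1:part t1 ->
7. deliver 1→0:  nop
8. deliver 0→2:  <2:part t1 ->
9. deliver 2→0:  <0:coor t1 z>
10. deliver 0→4:  <4:part t1 z>
11. deliver 0→3:  <3:part t1 z>
12. deliver 0→1:  <1:part t1 z>
13. deliver 0→2:  <2:part t1 z>
14. timeout(0):  <0:coor t2 z>
15. deliver 0→2:  <2:part t2 z>
16. deliver 2→0:  nop
17. deliver 0→1:  <1:part t2 z>
18. deliver 1→0:  nop
19. deliver 0→3:  <3:part t2 z>
20. deliver 3→0:  nop
21. deliver 0→4:  <4:part t2 z>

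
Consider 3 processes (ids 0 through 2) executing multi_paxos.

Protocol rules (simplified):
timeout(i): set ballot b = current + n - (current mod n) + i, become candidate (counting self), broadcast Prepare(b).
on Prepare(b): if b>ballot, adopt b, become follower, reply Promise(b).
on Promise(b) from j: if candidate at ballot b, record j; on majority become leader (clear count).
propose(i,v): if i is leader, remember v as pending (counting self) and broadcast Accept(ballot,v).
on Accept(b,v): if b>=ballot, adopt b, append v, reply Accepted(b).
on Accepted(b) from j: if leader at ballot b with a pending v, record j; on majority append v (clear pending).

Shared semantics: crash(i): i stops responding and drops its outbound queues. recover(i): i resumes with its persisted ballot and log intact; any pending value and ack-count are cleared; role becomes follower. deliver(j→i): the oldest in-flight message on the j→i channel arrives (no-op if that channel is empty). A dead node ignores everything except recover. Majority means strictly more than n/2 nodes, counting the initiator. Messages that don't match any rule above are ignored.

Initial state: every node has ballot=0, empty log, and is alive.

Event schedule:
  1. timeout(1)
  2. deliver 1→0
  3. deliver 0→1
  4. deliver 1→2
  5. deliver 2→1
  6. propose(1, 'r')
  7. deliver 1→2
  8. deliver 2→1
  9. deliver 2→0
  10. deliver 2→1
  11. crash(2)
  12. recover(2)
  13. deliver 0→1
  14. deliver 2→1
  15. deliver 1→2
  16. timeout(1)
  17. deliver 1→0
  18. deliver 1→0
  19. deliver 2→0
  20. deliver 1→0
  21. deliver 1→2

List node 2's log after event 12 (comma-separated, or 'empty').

after 1 — timeout(1): n1:cand/b4/[-]
after 2 — deliver 1→0: n0:foll/b4/[-]
after 3 — deliver 0→1: n1:lead/b4/[-]
after 4 — deliver 1→2: n2:foll/b4/[-]
after 5 — deliver 2→1: ·
after 6 — propose(1,'r'): ·
after 7 — deliver 1→2: n2:foll/b4/[r]
after 8 — deliver 2→1: n1:lead/b4/[r]
after 9 — deliver 2→0: ·
after 10 — deliver 2→1: ·
after 11 — crash(2): n2:✗foll/b4/[r]
after 12 — recover(2): n2:foll/b4/[r]

r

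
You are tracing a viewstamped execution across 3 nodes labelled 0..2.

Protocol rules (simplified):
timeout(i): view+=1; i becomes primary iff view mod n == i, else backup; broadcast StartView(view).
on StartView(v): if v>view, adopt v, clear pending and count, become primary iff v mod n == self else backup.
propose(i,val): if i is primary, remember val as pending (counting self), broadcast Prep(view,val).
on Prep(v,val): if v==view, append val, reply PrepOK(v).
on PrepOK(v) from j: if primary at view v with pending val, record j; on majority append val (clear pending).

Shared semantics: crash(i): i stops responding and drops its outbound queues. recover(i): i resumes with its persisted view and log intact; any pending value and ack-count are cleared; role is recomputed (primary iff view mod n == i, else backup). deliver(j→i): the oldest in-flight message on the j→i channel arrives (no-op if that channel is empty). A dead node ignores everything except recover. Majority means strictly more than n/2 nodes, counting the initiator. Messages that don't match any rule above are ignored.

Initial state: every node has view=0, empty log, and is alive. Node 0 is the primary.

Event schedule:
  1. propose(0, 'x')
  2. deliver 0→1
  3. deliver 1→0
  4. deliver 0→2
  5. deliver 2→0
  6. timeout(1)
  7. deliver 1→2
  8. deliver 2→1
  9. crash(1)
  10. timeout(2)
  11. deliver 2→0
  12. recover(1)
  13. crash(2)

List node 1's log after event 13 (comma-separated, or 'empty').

x

e1 propose(0,'x'): ·
e2 deliver 0→1: 1[back,v=0,x]
e3 deliver 1→0: 0[prim,v=0,x]
e4 deliver 0→2: 2[back,v=0,x]
e5 deliver 2→0: ·
e6 timeout(1): 1[prim,v=1,x]
e7 deliver 1→2: 2[back,v=1,x]
e8 deliver 2→1: ·
e9 crash(1): 1[✗prim,v=1,x]
e10 timeout(2): 2[prim,v=2,x]
e11 deliver 2→0: 0[back,v=2,x]
e12 recover(1): 1[prim,v=1,x]
e13 crash(2): 2[✗prim,v=2,x]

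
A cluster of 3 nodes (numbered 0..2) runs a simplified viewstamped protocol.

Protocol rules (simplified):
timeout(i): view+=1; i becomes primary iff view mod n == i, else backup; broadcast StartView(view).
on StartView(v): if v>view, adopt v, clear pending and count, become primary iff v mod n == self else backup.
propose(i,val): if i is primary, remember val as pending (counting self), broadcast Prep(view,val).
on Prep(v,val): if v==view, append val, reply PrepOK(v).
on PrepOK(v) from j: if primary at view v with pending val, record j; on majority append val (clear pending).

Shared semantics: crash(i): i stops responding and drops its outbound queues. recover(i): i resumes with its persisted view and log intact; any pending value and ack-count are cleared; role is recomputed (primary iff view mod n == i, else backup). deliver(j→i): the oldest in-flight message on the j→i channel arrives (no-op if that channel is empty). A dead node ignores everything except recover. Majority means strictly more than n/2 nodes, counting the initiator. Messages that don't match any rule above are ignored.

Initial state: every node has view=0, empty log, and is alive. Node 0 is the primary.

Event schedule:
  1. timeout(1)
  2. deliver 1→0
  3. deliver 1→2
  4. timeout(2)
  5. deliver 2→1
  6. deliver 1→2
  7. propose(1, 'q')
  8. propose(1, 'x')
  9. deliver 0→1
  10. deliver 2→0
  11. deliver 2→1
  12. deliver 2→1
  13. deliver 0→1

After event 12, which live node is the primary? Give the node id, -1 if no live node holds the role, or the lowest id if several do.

1. timeout(1):  <1:prim v1 ->
2. deliver 1→0:  <0:back v1 ->
3. deliver 1→2:  <2:back v1 ->
4. timeout(2):  <2:prim v2 ->
5. deliver 2→1:  <1:back v2 ->
6. deliver 1→2:  nop
7. propose(1,'q'):  nop
8. propose(1,'x'):  nop
9. deliver 0→1:  nop
10. deliver 2→0:  <0:back v2 ->
11. deliver 2→1:  nop
12. deliver 2→1:  nop

2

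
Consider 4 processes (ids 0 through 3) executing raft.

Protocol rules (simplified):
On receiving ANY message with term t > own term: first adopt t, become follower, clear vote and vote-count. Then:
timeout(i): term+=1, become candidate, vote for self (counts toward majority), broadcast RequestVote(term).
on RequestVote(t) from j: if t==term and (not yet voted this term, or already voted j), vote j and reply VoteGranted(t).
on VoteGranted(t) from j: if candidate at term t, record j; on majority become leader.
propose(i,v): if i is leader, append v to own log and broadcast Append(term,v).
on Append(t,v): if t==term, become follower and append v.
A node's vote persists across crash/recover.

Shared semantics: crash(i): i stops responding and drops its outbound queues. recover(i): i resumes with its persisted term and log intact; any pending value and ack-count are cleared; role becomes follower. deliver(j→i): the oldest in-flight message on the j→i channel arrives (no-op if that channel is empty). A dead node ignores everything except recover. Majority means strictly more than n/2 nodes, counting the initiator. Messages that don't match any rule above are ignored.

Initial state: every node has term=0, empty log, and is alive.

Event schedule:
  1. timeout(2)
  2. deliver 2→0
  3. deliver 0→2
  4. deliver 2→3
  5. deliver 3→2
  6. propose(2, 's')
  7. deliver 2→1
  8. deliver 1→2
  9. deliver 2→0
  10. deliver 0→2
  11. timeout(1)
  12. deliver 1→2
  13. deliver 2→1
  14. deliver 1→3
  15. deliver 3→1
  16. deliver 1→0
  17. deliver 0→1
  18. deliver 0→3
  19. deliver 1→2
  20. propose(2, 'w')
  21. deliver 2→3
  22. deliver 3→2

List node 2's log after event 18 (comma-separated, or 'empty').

1. timeout(2):  <2:cand t1 ->
2. deliver 2→0:  <0:foll t1 ->
3. deliver 0→2:  nop
4. deliver 2→3:  <3:foll t1 ->
5. deliver 3→2:  <2:lead t1 ->
6. propose(2,'s'):  <2:lead t1 s>
7. deliver 2→1:  <1:foll t1 ->
8. deliver 1→2:  nop
9. deliver 2→0:  <0:foll t1 s>
10. deliver 0→2:  nop
11. timeout(1):  <1:cand t2 ->
12. deliver 1→2:  <2:foll t2 s>
13. deliver 2→1:  nop
14. deliver 1→3:  <3:foll t2 ->
15. deliver 3→1:  nop
16. deliver 1→0:  <0:foll t2 s>
17. deliver 0→1:  <1:lead t2 ->
18. deliver 0→3:  nop

s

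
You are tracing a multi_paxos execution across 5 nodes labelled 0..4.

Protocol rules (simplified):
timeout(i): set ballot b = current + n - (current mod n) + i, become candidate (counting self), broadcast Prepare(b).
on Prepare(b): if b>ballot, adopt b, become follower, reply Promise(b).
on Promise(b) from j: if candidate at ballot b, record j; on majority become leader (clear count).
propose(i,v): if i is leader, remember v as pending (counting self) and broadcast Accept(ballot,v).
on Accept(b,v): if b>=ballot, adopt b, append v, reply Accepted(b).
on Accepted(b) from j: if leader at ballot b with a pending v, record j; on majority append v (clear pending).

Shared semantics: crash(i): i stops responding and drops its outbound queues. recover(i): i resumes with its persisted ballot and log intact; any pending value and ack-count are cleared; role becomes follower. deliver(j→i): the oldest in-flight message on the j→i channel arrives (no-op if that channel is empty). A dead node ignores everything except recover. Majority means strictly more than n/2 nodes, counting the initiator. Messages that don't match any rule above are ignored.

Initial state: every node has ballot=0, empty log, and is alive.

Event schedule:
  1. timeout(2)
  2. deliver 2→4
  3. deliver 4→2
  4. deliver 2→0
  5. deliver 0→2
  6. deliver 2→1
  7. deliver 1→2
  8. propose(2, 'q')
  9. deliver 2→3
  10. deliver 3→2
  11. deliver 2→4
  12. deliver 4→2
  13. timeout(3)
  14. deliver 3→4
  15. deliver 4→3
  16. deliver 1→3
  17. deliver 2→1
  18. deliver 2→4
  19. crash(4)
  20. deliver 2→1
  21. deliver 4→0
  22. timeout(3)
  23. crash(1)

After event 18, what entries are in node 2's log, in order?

1. timeout(2):  <2:cand b7 ->
2. deliver 2→4:  <4:foll b7 ->
3. deliver 4→2:  nop
4. deliver 2→0:  <0:foll b7 ->
5. deliver 0→2:  <2:lead b7 ->
6. deliver 2→1:  <1:foll b7 ->
7. deliver 1→2:  nop
8. propose(2,'q'):  nop
9. deliver 2→3:  <3:foll b7 ->
10. deliver 3→2:  nop
11. deliver 2→4:  <4:foll b7 q>
12. deliver 4→2:  nop
13. timeout(3):  <3:cand b13 ->
14. deliver 3→4:  <4:foll b13 q>
15. deliver 4→3:  nop
16. deliver 1→3:  nop
17. deliver 2→1:  <1:foll b7 q>
18. deliver 2→4:  nop

empty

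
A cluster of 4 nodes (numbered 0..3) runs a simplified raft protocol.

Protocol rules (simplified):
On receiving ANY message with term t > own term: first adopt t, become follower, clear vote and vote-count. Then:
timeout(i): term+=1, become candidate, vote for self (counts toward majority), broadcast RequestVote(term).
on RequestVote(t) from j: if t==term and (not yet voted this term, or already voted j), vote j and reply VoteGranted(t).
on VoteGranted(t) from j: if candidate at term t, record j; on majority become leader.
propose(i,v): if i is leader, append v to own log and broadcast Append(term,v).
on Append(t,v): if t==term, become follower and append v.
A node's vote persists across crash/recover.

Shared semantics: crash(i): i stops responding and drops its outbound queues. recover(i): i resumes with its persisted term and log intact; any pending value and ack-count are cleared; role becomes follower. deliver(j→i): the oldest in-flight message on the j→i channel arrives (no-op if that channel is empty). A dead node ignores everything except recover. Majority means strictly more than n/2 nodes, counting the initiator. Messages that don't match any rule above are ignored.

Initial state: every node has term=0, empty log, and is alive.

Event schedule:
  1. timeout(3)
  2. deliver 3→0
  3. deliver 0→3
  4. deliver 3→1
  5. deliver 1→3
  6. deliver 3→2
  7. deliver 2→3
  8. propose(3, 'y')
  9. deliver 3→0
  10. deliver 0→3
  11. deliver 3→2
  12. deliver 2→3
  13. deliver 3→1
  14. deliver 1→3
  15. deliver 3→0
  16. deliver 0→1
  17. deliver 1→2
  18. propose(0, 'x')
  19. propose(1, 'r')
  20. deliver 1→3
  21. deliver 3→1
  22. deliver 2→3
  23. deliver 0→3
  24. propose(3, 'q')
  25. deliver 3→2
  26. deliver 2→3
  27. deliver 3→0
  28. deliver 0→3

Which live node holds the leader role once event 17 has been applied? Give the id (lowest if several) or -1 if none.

3

step 1 timeout(3): 3={cand,t=1,log=-}
step 2 deliver 3→0: 0={foll,t=1,log=-}
step 3 deliver 0→3: —
step 4 deliver 3→1: 1={foll,t=1,log=-}
step 5 deliver 1→3: 3={lead,t=1,log=-}
step 6 deliver 3→2: 2={foll,t=1,log=-}
step 7 deliver 2→3: —
step 8 propose(3,'y'): 3={lead,t=1,log=y}
step 9 deliver 3→0: 0={foll,t=1,log=y}
step 10 deliver 0→3: —
step 11 deliver 3→2: 2={foll,t=1,log=y}
step 12 deliver 2→3: —
step 13 deliver 3→1: 1={foll,t=1,log=y}
step 14 deliver 1→3: —
step 15 deliver 3→0: —
step 16 deliver 0→1: —
step 17 deliver 1→2: —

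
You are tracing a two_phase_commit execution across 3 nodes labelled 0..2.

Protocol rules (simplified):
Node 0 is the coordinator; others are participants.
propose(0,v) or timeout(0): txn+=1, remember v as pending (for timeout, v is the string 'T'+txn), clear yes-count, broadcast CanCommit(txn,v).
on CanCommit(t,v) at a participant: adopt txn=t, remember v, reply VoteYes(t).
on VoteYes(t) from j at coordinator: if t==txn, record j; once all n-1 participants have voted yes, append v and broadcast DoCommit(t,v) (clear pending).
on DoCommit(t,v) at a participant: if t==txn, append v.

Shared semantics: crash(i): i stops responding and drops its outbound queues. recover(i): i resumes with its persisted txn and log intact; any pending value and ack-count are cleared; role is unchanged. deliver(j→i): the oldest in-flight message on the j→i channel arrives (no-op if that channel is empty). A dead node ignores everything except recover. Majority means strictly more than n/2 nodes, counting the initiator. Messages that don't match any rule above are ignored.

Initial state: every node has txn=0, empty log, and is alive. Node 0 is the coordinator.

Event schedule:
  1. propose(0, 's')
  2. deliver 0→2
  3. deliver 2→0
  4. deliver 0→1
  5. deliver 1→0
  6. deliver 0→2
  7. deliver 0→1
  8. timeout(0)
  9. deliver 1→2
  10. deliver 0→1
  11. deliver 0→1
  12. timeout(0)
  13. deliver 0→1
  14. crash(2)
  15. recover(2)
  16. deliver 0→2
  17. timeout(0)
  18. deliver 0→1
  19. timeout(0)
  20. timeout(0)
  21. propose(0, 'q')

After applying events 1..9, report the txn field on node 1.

step 1 propose(0,'s'): 0={coor,t=1,log=-}
step 2 deliver 0→2: 2={part,t=1,log=-}
step 3 deliver 2→0: —
step 4 deliver 0→1: 1={part,t=1,log=-}
step 5 deliver 1→0: 0={coor,t=1,log=s}
step 6 deliver 0→2: 2={part,t=1,log=s}
step 7 deliver 0→1: 1={part,t=1,log=s}
step 8 timeout(0): 0={coor,t=2,log=s}
step 9 deliver 1→2: —

1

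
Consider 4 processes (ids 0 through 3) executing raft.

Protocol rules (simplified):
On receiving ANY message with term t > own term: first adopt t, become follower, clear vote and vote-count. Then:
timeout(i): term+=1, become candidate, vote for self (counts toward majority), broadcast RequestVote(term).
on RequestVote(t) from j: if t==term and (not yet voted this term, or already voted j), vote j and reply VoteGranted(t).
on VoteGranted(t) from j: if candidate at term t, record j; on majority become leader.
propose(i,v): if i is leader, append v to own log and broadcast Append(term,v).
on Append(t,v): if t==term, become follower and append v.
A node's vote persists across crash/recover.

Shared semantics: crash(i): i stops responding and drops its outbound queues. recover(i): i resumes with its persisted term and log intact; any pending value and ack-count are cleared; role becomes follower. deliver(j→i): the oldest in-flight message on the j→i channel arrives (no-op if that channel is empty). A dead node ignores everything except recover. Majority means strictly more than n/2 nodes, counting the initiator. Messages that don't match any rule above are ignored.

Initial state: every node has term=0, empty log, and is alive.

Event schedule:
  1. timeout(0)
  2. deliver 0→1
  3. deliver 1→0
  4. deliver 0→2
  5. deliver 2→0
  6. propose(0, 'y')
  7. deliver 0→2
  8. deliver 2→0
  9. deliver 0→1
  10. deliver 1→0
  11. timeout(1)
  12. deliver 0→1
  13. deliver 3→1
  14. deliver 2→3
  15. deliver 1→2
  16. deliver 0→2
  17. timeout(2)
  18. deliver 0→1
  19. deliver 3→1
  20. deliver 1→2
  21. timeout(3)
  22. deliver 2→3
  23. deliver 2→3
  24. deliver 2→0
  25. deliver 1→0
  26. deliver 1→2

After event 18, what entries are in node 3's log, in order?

e1 timeout(0): 0[cand,t=1,-]
e2 deliver 0→1: 1[foll,t=1,-]
e3 deliver 1→0: ·
e4 deliver 0→2: 2[foll,t=1,-]
e5 deliver 2→0: 0[lead,t=1,-]
e6 propose(0,'y'): 0[lead,t=1,y]
e7 deliver 0→2: 2[foll,t=1,y]
e8 deliver 2→0: ·
e9 deliver 0→1: 1[foll,t=1,y]
e10 deliver 1→0: ·
e11 timeout(1): 1[cand,t=2,y]
e12 deliver 0→1: ·
e13 deliver 3→1: ·
e14 deliver 2→3: ·
e15 deliver 1→2: 2[foll,t=2,y]
e16 deliver 0→2: ·
e17 timeout(2): 2[cand,t=3,y]
e18 deliver 0→1: ·

empty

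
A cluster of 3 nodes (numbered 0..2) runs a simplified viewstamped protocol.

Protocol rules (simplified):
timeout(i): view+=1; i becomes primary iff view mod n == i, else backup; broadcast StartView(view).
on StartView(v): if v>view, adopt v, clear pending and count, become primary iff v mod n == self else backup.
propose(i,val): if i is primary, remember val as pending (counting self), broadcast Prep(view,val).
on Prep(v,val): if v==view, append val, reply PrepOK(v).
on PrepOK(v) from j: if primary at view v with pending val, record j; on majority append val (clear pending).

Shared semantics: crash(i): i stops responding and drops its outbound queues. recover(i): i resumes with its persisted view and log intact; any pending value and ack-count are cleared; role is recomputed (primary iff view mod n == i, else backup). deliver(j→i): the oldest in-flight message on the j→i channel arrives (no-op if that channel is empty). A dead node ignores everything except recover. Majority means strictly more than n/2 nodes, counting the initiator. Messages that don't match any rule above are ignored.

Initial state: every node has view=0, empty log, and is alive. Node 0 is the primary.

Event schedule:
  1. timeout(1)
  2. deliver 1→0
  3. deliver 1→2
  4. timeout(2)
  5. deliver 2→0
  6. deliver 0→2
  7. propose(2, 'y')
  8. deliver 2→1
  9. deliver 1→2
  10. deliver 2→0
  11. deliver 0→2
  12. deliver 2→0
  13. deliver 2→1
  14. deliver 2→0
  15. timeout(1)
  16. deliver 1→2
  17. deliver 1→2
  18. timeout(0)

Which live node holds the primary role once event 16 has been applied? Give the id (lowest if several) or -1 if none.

2

[1] timeout(1) → N1(prim v1 [-])
[2] deliver 1→0 → N0(back v1 [-])
[3] deliver 1→2 → N2(back v1 [-])
[4] timeout(2) → N2(prim v2 [-])
[5] deliver 2→0 → N0(back v2 [-])
[6] deliver 0→2 → ∅
[7] propose(2,'y') → ∅
[8] deliver 2→1 → N1(back v2 [-])
[9] deliver 1→2 → ∅
[10] deliver 2→0 → N0(back v2 [y])
[11] deliver 0→2 → N2(prim v2 [y])
[12] deliver 2→0 → ∅
[13] deliver 2→1 → N1(back v2 [y])
[14] deliver 2→0 → ∅
[15] timeout(1) → N1(back v3 [y])
[16] deliver 1→2 → ∅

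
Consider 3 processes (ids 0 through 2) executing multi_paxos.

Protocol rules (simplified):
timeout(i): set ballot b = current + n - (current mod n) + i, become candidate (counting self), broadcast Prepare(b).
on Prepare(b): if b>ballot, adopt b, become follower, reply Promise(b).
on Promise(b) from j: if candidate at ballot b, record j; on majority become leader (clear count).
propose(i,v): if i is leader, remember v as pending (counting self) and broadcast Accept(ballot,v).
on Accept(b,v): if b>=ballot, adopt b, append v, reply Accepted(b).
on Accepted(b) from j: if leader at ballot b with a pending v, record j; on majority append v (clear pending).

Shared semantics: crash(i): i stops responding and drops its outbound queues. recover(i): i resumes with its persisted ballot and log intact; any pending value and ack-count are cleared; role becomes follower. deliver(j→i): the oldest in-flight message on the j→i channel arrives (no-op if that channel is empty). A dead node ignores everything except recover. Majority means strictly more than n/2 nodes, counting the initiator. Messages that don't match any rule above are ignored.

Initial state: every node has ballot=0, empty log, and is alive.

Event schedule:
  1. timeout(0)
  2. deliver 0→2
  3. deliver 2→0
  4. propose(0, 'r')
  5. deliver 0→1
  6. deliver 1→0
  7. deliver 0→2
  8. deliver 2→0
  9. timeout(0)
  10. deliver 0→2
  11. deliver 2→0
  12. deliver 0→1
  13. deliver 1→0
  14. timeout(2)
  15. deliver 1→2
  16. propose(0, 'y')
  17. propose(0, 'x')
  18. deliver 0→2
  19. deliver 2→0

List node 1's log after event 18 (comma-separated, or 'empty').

[1] timeout(0) → N0(cand b3 [-])
[2] deliver 0→2 → N2(foll b3 [-])
[3] deliver 2→0 → N0(lead b3 [-])
[4] propose(0,'r') → ∅
[5] deliver 0→1 → N1(foll b3 [-])
[6] deliver 1→0 → ∅
[7] deliver 0→2 → N2(foll b3 [r])
[8] deliver 2→0 → N0(lead b3 [r])
[9] timeout(0) → N0(cand b6 [r])
[10] deliver 0→2 → N2(foll b6 [r])
[11] deliver 2→0 → N0(lead b6 [r])
[12] deliver 0→1 → N1(foll b3 [r])
[13] deliver 1→0 → ∅
[14] timeout(2) → N2(cand b11 [r])
[15] deliver 1→2 → ∅
[16] propose(0,'y') → ∅
[17] propose(0,'x') → ∅
[18] deliver 0→2 → ∅

r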